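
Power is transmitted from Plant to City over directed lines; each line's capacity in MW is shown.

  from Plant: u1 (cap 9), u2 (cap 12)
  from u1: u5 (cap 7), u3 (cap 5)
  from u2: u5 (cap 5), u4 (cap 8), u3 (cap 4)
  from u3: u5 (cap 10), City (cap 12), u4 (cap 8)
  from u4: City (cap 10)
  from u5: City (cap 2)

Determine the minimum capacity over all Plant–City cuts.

Augment Plant→u1→u3→City: bottleneck 5, flow now 5.
Augment Plant→u1→u5→City: bottleneck 2, flow now 7.
Augment Plant→u2→u3→City: bottleneck 4, flow now 11.
Augment Plant→u2→u4→City: bottleneck 8, flow now 19.
No augmenting path remains; maximum flow = 19.
By max-flow min-cut, the minimum cut capacity equals the max flow.
In the residual graph, reachable from Plant: {Plant, u1, u5}.
Min-cut edges: Plant→u2 (12), u1→u3 (5), u5→City (2); capacity 12 + 5 + 2 = 19.

19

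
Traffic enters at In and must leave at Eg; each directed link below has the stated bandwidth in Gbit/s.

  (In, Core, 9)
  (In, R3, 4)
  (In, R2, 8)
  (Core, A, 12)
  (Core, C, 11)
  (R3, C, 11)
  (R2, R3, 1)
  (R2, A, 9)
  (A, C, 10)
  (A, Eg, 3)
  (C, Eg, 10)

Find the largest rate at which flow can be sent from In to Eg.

Augment In→Core→A→Eg: bottleneck 3, flow now 3.
Augment In→Core→C→Eg: bottleneck 6, flow now 9.
Augment In→R3→C→Eg: bottleneck 4, flow now 13.
No augmenting path remains; maximum flow = 13.
In the residual graph, reachable from In: {In, Core, R3, R2, A, C}.
Min-cut edges: A→Eg (3), C→Eg (10); capacity 3 + 10 = 13.
This cut is saturated, so no flow can exceed 13.

13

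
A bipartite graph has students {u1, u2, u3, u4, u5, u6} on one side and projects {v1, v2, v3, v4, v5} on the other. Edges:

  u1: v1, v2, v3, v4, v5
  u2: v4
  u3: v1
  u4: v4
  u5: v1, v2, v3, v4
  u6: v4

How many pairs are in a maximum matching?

4

Unit-capacity flow: source→left, listed edges, right→sink; max matching = max flow.
Augmenting path u1→v1 (+1); matched 1.
Augmenting path u2→v4 (+1); matched 2.
Augmenting path u5→v2 (+1); matched 3.
Augmenting path u3→v1→u1→v3 (+1); matched 4.
No augmenting path remains; maximum matching = 4.
König certificate: {u1, u3, u5, v4} is a vertex cover of size 4 (every listed pair touches it), so no matching can be larger.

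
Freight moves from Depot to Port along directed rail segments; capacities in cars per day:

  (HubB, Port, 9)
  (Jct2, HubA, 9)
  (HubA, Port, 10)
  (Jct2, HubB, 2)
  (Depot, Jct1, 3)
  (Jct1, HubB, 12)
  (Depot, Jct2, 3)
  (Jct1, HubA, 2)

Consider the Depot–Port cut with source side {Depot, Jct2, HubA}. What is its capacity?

Edges leaving {Depot, Jct2, HubA}: Depot→Jct1 (3), Jct2→HubB (2), HubA→Port (10).
Cut capacity = 3 + 2 + 10 = 15.

15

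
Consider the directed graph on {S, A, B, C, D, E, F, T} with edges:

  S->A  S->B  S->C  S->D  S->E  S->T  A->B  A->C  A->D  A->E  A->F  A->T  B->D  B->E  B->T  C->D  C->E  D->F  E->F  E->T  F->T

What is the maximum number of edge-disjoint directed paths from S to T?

5

Assign every edge capacity 1; by Menger, the answer equals the max flow.
Path S→T (+1); total 1.
Path S→A→T (+1); total 2.
Path S→B→T (+1); total 3.
Path S→E→T (+1); total 4.
Path S→D→F→T (+1); total 5.
No residual S→T path; max flow = 5.
Certifying cut of size 5: {E→T, F→T, S→A, S→B, S→T}.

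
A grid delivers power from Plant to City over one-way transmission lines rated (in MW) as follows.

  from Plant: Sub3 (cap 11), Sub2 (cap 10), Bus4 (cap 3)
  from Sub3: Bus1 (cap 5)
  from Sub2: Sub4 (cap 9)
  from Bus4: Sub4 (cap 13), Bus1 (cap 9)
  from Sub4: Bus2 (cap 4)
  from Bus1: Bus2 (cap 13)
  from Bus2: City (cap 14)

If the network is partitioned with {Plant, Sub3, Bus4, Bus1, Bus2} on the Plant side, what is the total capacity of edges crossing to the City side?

Edges leaving {Plant, Sub3, Bus4, Bus1, Bus2}: Plant→Sub2 (10), Bus4→Sub4 (13), Bus2→City (14).
Cut capacity = 10 + 13 + 14 = 37.

37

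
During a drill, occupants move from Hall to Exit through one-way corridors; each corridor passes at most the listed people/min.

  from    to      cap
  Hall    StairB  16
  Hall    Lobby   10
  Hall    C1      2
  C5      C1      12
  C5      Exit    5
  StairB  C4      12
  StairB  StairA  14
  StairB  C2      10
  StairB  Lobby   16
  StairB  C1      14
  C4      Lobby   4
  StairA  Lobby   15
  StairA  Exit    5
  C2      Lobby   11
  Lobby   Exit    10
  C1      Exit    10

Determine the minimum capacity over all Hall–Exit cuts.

Augment Hall→Lobby→Exit: bottleneck 10, flow now 10.
Augment Hall→C1→Exit: bottleneck 2, flow now 12.
Augment Hall→StairB→StairA→Exit: bottleneck 5, flow now 17.
Augment Hall→StairB→C1→Exit: bottleneck 8, flow now 25.
No augmenting path remains; maximum flow = 25.
By max-flow min-cut, the minimum cut capacity equals the max flow.
In the residual graph, reachable from Hall: {Hall, StairB, C4, StairA, C2, Lobby, C1}.
Min-cut edges: StairA→Exit (5), Lobby→Exit (10), C1→Exit (10); capacity 5 + 10 + 10 = 25.

25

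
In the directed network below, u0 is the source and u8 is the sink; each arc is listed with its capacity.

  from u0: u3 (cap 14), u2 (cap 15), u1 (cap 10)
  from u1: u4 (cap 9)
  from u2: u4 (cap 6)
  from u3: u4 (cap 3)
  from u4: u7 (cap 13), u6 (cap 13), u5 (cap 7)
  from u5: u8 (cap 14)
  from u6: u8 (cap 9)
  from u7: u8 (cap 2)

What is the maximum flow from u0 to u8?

Augment u0→u1→u4→u5→u8: bottleneck 7, flow now 7.
Augment u0→u1→u4→u6→u8: bottleneck 2, flow now 9.
Augment u0→u2→u4→u6→u8: bottleneck 6, flow now 15.
Augment u0→u3→u4→u6→u8: bottleneck 1, flow now 16.
Augment u0→u3→u4→u7→u8: bottleneck 2, flow now 18.
No augmenting path remains; maximum flow = 18.
In the residual graph, reachable from u0: {u0, u1, u2, u3}.
Min-cut edges: u1→u4 (9), u2→u4 (6), u3→u4 (3); capacity 9 + 6 + 3 = 18.
This cut is saturated, so no flow can exceed 18.

18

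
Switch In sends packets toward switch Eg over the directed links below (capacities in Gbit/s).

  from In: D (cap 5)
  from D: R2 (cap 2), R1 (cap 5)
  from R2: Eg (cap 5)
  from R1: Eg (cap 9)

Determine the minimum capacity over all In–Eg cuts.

Augment In→D→R2→Eg: bottleneck 2, flow now 2.
Augment In→D→R1→Eg: bottleneck 3, flow now 5.
No augmenting path remains; maximum flow = 5.
By max-flow min-cut, the minimum cut capacity equals the max flow.
In the residual graph, reachable from In: {In}.
Min-cut edges: In→D (5); capacity 5 = 5.

5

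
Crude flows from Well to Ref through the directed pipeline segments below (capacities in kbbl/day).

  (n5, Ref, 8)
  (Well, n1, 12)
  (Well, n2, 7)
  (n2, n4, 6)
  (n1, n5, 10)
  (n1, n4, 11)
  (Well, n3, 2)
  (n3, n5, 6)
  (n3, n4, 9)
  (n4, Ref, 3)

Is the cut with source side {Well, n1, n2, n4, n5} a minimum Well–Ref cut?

No — its capacity is 13, but the minimum cut has capacity 11.

Given cut capacity: 2 + 3 + 8 = 13.
Augment Well→n1→n4→Ref: bottleneck 3, flow now 3.
Augment Well→n1→n5→Ref: bottleneck 8, flow now 11.
No augmenting path remains; maximum flow = 11.
In the residual graph, reachable from Well: {Well, n1, n2, n3, n4, n5}.
Min-cut edges: n4→Ref (3), n5→Ref (8); capacity 3 + 8 = 11.
Cut capacity 13 exceeds the max flow 11, so it is not minimum.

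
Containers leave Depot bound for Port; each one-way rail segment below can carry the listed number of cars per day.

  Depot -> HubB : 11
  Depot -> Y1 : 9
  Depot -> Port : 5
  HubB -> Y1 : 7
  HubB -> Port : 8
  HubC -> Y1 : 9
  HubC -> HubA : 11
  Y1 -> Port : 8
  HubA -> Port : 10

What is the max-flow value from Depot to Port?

Augment Depot→Port: bottleneck 5, flow now 5.
Augment Depot→HubB→Port: bottleneck 8, flow now 13.
Augment Depot→Y1→Port: bottleneck 8, flow now 21.
No augmenting path remains; maximum flow = 21.
In the residual graph, reachable from Depot: {Depot, HubB, Y1}.
Min-cut edges: Depot→Port (5), HubB→Port (8), Y1→Port (8); capacity 5 + 8 + 8 = 21.
This cut is saturated, so no flow can exceed 21.

21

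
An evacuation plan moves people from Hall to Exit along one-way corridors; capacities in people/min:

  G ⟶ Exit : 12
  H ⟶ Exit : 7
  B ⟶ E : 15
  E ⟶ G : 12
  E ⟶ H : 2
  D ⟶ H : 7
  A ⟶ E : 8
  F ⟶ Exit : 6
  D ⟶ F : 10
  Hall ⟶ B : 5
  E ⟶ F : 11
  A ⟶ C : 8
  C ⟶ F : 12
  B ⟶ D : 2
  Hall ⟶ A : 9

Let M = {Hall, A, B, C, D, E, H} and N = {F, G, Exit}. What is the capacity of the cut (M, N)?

Edges leaving {Hall, A, B, C, D, E, H}: C→F (12), D→F (10), E→F (11), E→G (12), H→Exit (7).
Cut capacity = 12 + 10 + 11 + 12 + 7 = 52.

52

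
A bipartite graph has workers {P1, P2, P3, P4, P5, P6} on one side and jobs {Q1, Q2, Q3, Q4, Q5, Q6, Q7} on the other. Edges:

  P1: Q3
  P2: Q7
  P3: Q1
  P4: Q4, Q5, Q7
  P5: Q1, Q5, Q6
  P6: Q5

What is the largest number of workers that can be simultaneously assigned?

Unit-capacity flow: source→left, listed edges, right→sink; max matching = max flow.
Augmenting path P1→Q3 (+1); matched 1.
Augmenting path P2→Q7 (+1); matched 2.
Augmenting path P3→Q1 (+1); matched 3.
Augmenting path P4→Q4 (+1); matched 4.
Augmenting path P5→Q5 (+1); matched 5.
Augmenting path P6→Q5→P5→Q6 (+1); matched 6.
No augmenting path remains; maximum matching = 6.
König certificate: {P1, P2, P3, P4, P5, P6} is a vertex cover of size 6 (every listed pair touches it), so no matching can be larger.

6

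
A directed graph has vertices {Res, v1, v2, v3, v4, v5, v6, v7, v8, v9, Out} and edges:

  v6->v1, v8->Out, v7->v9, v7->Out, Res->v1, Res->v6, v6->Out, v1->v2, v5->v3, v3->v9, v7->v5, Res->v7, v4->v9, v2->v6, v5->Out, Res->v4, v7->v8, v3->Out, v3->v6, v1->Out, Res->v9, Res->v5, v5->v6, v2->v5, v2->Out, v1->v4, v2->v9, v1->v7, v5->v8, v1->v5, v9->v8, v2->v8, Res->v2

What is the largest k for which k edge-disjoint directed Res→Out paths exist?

Assign every edge capacity 1; by Menger, the answer equals the max flow.
Path Res→v1→Out (+1); total 1.
Path Res→v2→Out (+1); total 2.
Path Res→v5→Out (+1); total 3.
Path Res→v6→Out (+1); total 4.
Path Res→v7→Out (+1); total 5.
Path Res→v9→v8→Out (+1); total 6.
No residual Res→Out path; max flow = 6.
Certifying cut of size 6: {Res→v1, Res→v2, Res→v5, Res→v6, Res→v7, v9→v8}.

6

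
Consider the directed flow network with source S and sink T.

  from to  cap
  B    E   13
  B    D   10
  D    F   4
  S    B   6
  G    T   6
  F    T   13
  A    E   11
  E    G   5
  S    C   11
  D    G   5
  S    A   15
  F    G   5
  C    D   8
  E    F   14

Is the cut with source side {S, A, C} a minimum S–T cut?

No — its capacity is 25, but the minimum cut has capacity 19.

Given cut capacity: 6 + 11 + 8 = 25.
Augment S→A→E→F→T: bottleneck 11, flow now 11.
Augment S→B→D→F→T: bottleneck 2, flow now 13.
Augment S→B→D→G→T: bottleneck 4, flow now 17.
Augment S→C→D→G→T: bottleneck 1, flow now 18.
Augment S→C→D→F→G→T: bottleneck 1, flow now 19.
No augmenting path remains; maximum flow = 19.
In the residual graph, reachable from S: {S, A, B, C, D, E, F, G}.
Min-cut edges: F→T (13), G→T (6); capacity 13 + 6 = 19.
Cut capacity 25 exceeds the max flow 19, so it is not minimum.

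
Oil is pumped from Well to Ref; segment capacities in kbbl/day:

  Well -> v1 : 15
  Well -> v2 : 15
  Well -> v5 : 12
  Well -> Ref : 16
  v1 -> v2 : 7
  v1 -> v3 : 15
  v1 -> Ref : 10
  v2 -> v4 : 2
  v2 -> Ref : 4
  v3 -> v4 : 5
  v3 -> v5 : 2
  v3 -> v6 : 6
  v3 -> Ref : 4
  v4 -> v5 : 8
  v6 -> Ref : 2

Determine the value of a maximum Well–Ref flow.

35

Augment Well→Ref: bottleneck 16, flow now 16.
Augment Well→v1→Ref: bottleneck 10, flow now 26.
Augment Well→v2→Ref: bottleneck 4, flow now 30.
Augment Well→v1→v3→Ref: bottleneck 4, flow now 34.
Augment Well→v1→v3→v6→Ref: bottleneck 1, flow now 35.
No augmenting path remains; maximum flow = 35.
In the residual graph, reachable from Well: {Well, v2, v4, v5}.
Min-cut edges: Well→v1 (15), Well→Ref (16), v2→Ref (4); capacity 15 + 16 + 4 = 35.
This cut is saturated, so no flow can exceed 35.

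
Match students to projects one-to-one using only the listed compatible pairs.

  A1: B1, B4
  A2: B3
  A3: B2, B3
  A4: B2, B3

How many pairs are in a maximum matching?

3

Unit-capacity flow: source→left, listed edges, right→sink; max matching = max flow.
Augmenting path A1→B1 (+1); matched 1.
Augmenting path A2→B3 (+1); matched 2.
Augmenting path A3→B2 (+1); matched 3.
No augmenting path remains; maximum matching = 3.
König certificate: {A1, B2, B3} is a vertex cover of size 3 (every listed pair touches it), so no matching can be larger.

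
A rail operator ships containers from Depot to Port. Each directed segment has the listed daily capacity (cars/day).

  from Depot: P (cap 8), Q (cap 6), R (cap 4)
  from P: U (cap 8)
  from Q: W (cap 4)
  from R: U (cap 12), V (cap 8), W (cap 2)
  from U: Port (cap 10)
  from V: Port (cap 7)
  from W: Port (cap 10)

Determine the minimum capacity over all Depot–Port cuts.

16

Augment Depot→P→U→Port: bottleneck 8, flow now 8.
Augment Depot→Q→W→Port: bottleneck 4, flow now 12.
Augment Depot→R→U→Port: bottleneck 2, flow now 14.
Augment Depot→R→V→Port: bottleneck 2, flow now 16.
No augmenting path remains; maximum flow = 16.
By max-flow min-cut, the minimum cut capacity equals the max flow.
In the residual graph, reachable from Depot: {Depot, Q}.
Min-cut edges: Depot→P (8), Depot→R (4), Q→W (4); capacity 8 + 4 + 4 = 16.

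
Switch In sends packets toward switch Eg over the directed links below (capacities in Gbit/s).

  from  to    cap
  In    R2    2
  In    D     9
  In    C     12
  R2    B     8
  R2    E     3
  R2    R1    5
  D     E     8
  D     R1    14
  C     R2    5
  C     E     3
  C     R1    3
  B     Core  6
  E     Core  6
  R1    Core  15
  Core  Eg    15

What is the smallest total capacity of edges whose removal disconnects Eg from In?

Augment In→R2→B→Core→Eg: bottleneck 2, flow now 2.
Augment In→D→E→Core→Eg: bottleneck 6, flow now 8.
Augment In→D→R1→Core→Eg: bottleneck 3, flow now 11.
Augment In→C→R1→Core→Eg: bottleneck 3, flow now 14.
Augment In→C→R2→B→Core→Eg: bottleneck 1, flow now 15.
No augmenting path remains; maximum flow = 15.
By max-flow min-cut, the minimum cut capacity equals the max flow.
In the residual graph, reachable from In: {In, R2, D, C, B, E, R1, Core}.
Min-cut edges: Core→Eg (15); capacity 15 = 15.

15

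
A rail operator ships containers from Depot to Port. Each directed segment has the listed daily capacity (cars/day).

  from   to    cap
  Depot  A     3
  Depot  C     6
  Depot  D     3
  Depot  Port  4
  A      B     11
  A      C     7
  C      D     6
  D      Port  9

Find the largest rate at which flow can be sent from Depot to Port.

13

Augment Depot→Port: bottleneck 4, flow now 4.
Augment Depot→D→Port: bottleneck 3, flow now 7.
Augment Depot→C→D→Port: bottleneck 6, flow now 13.
No augmenting path remains; maximum flow = 13.
In the residual graph, reachable from Depot: {Depot, A, B, C}.
Min-cut edges: Depot→D (3), Depot→Port (4), C→D (6); capacity 3 + 4 + 6 = 13.
This cut is saturated, so no flow can exceed 13.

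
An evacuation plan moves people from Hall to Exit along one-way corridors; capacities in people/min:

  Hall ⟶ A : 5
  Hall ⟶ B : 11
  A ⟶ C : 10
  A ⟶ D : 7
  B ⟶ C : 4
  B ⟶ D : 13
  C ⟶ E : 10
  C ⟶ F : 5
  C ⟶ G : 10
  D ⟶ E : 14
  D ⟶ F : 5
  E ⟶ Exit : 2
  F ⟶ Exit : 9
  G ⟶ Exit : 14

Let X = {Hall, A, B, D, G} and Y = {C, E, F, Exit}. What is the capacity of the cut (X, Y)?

47

Edges leaving {Hall, A, B, D, G}: A→C (10), B→C (4), D→E (14), D→F (5), G→Exit (14).
Cut capacity = 10 + 4 + 14 + 5 + 14 = 47.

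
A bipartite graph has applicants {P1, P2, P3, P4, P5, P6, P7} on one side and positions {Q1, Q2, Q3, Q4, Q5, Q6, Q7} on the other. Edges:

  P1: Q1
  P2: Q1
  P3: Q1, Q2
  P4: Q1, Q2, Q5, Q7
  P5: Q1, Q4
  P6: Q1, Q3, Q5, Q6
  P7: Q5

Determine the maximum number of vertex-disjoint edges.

6

Unit-capacity flow: source→left, listed edges, right→sink; max matching = max flow.
Augmenting path P1→Q1 (+1); matched 1.
Augmenting path P3→Q2 (+1); matched 2.
Augmenting path P4→Q5 (+1); matched 3.
Augmenting path P5→Q4 (+1); matched 4.
Augmenting path P6→Q3 (+1); matched 5.
Augmenting path P7→Q5→P4→Q7 (+1); matched 6.
No augmenting path remains; maximum matching = 6.
König certificate: {P3, P4, P5, P6, P7, Q1} is a vertex cover of size 6 (every listed pair touches it), so no matching can be larger.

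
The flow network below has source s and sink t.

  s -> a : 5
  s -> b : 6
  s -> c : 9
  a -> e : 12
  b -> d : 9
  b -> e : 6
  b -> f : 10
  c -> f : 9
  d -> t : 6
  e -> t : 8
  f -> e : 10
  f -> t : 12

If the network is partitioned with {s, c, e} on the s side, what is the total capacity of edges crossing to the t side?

Edges leaving {s, c, e}: s→a (5), s→b (6), c→f (9), e→t (8).
Cut capacity = 5 + 6 + 9 + 8 = 28.

28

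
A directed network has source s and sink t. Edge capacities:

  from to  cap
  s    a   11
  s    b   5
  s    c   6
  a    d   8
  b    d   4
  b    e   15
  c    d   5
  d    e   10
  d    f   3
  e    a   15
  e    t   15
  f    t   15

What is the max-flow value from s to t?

18

Augment s→b→e→t: bottleneck 5, flow now 5.
Augment s→a→d→e→t: bottleneck 8, flow now 13.
Augment s→c→d→e→t: bottleneck 2, flow now 15.
Augment s→c→d→f→t: bottleneck 3, flow now 18.
No augmenting path remains; maximum flow = 18.
In the residual graph, reachable from s: {s, a, c}.
Min-cut edges: s→b (5), a→d (8), c→d (5); capacity 5 + 8 + 5 = 18.
This cut is saturated, so no flow can exceed 18.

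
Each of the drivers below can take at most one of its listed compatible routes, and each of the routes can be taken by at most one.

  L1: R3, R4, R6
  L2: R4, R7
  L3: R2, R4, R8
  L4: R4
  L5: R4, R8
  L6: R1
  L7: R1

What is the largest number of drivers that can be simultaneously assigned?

6

Unit-capacity flow: source→left, listed edges, right→sink; max matching = max flow.
Augmenting path L1→R3 (+1); matched 1.
Augmenting path L2→R4 (+1); matched 2.
Augmenting path L3→R2 (+1); matched 3.
Augmenting path L5→R8 (+1); matched 4.
Augmenting path L6→R1 (+1); matched 5.
Augmenting path L4→R4→L2→R7 (+1); matched 6.
No augmenting path remains; maximum matching = 6.
König certificate: {L1, L2, L3, L4, L5, R1} is a vertex cover of size 6 (every listed pair touches it), so no matching can be larger.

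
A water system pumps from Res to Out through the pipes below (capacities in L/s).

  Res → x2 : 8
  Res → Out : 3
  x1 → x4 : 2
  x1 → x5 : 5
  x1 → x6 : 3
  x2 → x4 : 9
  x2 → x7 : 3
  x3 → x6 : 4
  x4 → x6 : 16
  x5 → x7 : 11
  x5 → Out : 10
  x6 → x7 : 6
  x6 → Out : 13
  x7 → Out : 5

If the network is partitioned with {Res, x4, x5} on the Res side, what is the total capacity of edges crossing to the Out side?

Edges leaving {Res, x4, x5}: Res→x2 (8), Res→Out (3), x4→x6 (16), x5→x7 (11), x5→Out (10).
Cut capacity = 8 + 3 + 16 + 11 + 10 = 48.

48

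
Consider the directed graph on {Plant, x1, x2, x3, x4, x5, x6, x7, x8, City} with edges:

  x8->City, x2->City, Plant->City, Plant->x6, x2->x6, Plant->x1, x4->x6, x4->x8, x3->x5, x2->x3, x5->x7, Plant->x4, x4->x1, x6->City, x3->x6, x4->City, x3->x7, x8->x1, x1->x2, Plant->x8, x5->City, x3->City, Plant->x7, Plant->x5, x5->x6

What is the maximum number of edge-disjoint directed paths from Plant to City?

6

Assign every edge capacity 1; by Menger, the answer equals the max flow.
Path Plant→City (+1); total 1.
Path Plant→x4→City (+1); total 2.
Path Plant→x5→City (+1); total 3.
Path Plant→x6→City (+1); total 4.
Path Plant→x8→City (+1); total 5.
Path Plant→x1→x2→City (+1); total 6.
No residual Plant→City path; max flow = 6.
Certifying cut of size 6: {Plant→City, Plant→x1, Plant→x4, Plant→x5, Plant→x6, Plant→x8}.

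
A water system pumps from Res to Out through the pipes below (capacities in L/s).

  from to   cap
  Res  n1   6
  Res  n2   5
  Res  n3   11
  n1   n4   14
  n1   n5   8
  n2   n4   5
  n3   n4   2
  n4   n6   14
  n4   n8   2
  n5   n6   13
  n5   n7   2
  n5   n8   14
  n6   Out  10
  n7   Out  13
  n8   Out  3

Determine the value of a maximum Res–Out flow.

Augment Res→n1→n4→n6→Out: bottleneck 6, flow now 6.
Augment Res→n2→n4→n6→Out: bottleneck 4, flow now 10.
Augment Res→n2→n4→n8→Out: bottleneck 1, flow now 11.
Augment Res→n3→n4→n8→Out: bottleneck 1, flow now 12.
Augment Res→n3→n4→n1→n5→n7→Out: bottleneck 1, flow now 13. (uses reverse residual edge)
No augmenting path remains; maximum flow = 13.
In the residual graph, reachable from Res: {Res, n3}.
Min-cut edges: Res→n1 (6), Res→n2 (5), n3→n4 (2); capacity 6 + 5 + 2 = 13.
This cut is saturated, so no flow can exceed 13.

13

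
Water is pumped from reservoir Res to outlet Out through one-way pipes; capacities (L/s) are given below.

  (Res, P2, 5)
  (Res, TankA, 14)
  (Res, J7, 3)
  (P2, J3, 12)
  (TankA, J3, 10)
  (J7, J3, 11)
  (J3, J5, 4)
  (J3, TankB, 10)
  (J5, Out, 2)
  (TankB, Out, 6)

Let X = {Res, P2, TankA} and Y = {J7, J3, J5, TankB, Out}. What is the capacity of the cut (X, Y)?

25

Edges leaving {Res, P2, TankA}: Res→J7 (3), P2→J3 (12), TankA→J3 (10).
Cut capacity = 3 + 12 + 10 = 25.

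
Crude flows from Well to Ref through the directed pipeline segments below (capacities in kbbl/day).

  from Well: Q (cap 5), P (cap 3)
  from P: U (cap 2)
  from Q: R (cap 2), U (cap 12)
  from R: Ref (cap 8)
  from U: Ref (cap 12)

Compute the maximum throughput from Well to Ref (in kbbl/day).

Augment Well→P→U→Ref: bottleneck 2, flow now 2.
Augment Well→Q→R→Ref: bottleneck 2, flow now 4.
Augment Well→Q→U→Ref: bottleneck 3, flow now 7.
No augmenting path remains; maximum flow = 7.
In the residual graph, reachable from Well: {Well, P}.
Min-cut edges: Well→Q (5), P→U (2); capacity 5 + 2 = 7.
This cut is saturated, so no flow can exceed 7.

7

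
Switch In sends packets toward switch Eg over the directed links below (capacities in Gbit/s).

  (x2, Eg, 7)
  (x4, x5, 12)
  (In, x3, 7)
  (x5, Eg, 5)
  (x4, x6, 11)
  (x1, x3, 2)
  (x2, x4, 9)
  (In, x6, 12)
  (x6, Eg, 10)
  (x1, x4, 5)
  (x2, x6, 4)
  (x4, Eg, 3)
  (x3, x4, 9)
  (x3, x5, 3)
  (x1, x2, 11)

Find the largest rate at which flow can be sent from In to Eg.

Augment In→x6→Eg: bottleneck 10, flow now 10.
Augment In→x3→x4→Eg: bottleneck 3, flow now 13.
Augment In→x3→x5→Eg: bottleneck 3, flow now 16.
Augment In→x3→x4→x5→Eg: bottleneck 1, flow now 17.
No augmenting path remains; maximum flow = 17.
In the residual graph, reachable from In: {In, x6}.
Min-cut edges: In→x3 (7), x6→Eg (10); capacity 7 + 10 = 17.
This cut is saturated, so no flow can exceed 17.

17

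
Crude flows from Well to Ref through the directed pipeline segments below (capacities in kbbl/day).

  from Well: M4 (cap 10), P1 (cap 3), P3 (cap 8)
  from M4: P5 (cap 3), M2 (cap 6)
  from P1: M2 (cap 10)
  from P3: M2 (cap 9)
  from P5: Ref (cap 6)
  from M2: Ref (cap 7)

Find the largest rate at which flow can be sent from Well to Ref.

Augment Well→M4→P5→Ref: bottleneck 3, flow now 3.
Augment Well→M4→M2→Ref: bottleneck 6, flow now 9.
Augment Well→P1→M2→Ref: bottleneck 1, flow now 10.
No augmenting path remains; maximum flow = 10.
In the residual graph, reachable from Well: {Well, M4, P1, P3, M2}.
Min-cut edges: M4→P5 (3), M2→Ref (7); capacity 3 + 7 = 10.
This cut is saturated, so no flow can exceed 10.

10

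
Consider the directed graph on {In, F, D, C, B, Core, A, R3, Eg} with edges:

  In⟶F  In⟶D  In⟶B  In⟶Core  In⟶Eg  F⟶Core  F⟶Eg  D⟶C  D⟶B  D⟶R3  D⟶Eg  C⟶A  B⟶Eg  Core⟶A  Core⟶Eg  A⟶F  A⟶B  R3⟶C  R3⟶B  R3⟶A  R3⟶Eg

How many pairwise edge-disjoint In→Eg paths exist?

5

Assign every edge capacity 1; by Menger, the answer equals the max flow.
Path In→Eg (+1); total 1.
Path In→F→Eg (+1); total 2.
Path In→D→Eg (+1); total 3.
Path In→B→Eg (+1); total 4.
Path In→Core→Eg (+1); total 5.
No residual In→Eg path; max flow = 5.
Certifying cut of size 5: {In→B, In→Core, In→D, In→Eg, In→F}.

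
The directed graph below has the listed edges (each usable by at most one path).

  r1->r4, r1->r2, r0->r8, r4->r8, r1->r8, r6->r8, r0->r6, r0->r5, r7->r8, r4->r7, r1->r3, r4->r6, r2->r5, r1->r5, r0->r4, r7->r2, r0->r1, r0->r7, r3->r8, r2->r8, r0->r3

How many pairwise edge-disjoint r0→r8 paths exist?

Assign every edge capacity 1; by Menger, the answer equals the max flow.
Path r0→r8 (+1); total 1.
Path r0→r1→r8 (+1); total 2.
Path r0→r3→r8 (+1); total 3.
Path r0→r4→r8 (+1); total 4.
Path r0→r6→r8 (+1); total 5.
Path r0→r7→r8 (+1); total 6.
No residual r0→r8 path; max flow = 6.
Certifying cut of size 6: {r0→r1, r0→r3, r0→r4, r0→r6, r0→r7, r0→r8}.

6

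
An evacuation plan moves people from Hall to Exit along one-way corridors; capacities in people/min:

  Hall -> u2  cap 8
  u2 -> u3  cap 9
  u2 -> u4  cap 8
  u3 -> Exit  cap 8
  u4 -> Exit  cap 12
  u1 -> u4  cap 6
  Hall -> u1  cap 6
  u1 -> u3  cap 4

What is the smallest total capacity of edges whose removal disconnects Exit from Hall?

Augment Hall→u1→u3→Exit: bottleneck 4, flow now 4.
Augment Hall→u1→u4→Exit: bottleneck 2, flow now 6.
Augment Hall→u2→u3→Exit: bottleneck 4, flow now 10.
Augment Hall→u2→u4→Exit: bottleneck 4, flow now 14.
No augmenting path remains; maximum flow = 14.
By max-flow min-cut, the minimum cut capacity equals the max flow.
In the residual graph, reachable from Hall: {Hall}.
Min-cut edges: Hall→u1 (6), Hall→u2 (8); capacity 6 + 8 = 14.

14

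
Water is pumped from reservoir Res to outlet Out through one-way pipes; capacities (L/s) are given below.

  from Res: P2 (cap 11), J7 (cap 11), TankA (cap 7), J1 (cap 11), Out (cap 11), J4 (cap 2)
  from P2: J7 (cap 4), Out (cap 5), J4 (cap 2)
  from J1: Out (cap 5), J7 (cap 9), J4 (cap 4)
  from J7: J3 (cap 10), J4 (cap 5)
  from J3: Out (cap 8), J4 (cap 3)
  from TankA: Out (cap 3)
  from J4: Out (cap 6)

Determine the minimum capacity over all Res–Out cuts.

38

Augment Res→Out: bottleneck 11, flow now 11.
Augment Res→P2→Out: bottleneck 5, flow now 16.
Augment Res→J1→Out: bottleneck 5, flow now 21.
Augment Res→TankA→Out: bottleneck 3, flow now 24.
Augment Res→J4→Out: bottleneck 2, flow now 26.
Augment Res→P2→J4→Out: bottleneck 2, flow now 28.
Augment Res→J1→J4→Out: bottleneck 2, flow now 30.
Augment Res→J7→J3→Out: bottleneck 8, flow now 38.
No augmenting path remains; maximum flow = 38.
By max-flow min-cut, the minimum cut capacity equals the max flow.
In the residual graph, reachable from Res: {Res, P2, J1, J7, J3, TankA, J4}.
Min-cut edges: Res→Out (11), P2→Out (5), J1→Out (5), J3→Out (8), TankA→Out (3), J4→Out (6); capacity 11 + 5 + 5 + 8 + 3 + 6 = 38.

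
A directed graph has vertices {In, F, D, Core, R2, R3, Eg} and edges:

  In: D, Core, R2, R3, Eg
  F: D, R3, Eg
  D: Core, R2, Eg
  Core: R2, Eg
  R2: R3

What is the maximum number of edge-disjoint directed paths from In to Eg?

3

Assign every edge capacity 1; by Menger, the answer equals the max flow.
Path In→Eg (+1); total 1.
Path In→D→Eg (+1); total 2.
Path In→Core→Eg (+1); total 3.
No residual In→Eg path; max flow = 3.
Certifying cut of size 3: {In→Core, In→D, In→Eg}.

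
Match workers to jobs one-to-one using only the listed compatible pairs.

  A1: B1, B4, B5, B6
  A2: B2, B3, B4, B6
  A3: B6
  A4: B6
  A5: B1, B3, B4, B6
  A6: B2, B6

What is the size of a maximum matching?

Unit-capacity flow: source→left, listed edges, right→sink; max matching = max flow.
Augmenting path A1→B1 (+1); matched 1.
Augmenting path A2→B2 (+1); matched 2.
Augmenting path A3→B6 (+1); matched 3.
Augmenting path A5→B3 (+1); matched 4.
Augmenting path A6→B2→A2→B4 (+1); matched 5.
No augmenting path remains; maximum matching = 5.
König certificate: {A1, A2, A5, A6, B6} is a vertex cover of size 5 (every listed pair touches it), so no matching can be larger.

5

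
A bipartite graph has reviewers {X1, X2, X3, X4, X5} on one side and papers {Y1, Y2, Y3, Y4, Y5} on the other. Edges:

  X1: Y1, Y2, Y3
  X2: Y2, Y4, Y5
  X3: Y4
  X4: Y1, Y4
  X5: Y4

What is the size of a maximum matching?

4

Unit-capacity flow: source→left, listed edges, right→sink; max matching = max flow.
Augmenting path X1→Y1 (+1); matched 1.
Augmenting path X2→Y2 (+1); matched 2.
Augmenting path X3→Y4 (+1); matched 3.
Augmenting path X4→Y1→X1→Y3 (+1); matched 4.
No augmenting path remains; maximum matching = 4.
König certificate: {X1, X2, X4, Y4} is a vertex cover of size 4 (every listed pair touches it), so no matching can be larger.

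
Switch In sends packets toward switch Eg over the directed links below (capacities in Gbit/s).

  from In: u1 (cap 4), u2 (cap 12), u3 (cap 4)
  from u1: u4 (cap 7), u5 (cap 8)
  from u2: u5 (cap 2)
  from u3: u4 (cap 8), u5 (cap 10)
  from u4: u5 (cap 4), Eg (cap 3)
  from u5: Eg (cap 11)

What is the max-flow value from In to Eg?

10

Augment In→u1→u4→Eg: bottleneck 3, flow now 3.
Augment In→u1→u5→Eg: bottleneck 1, flow now 4.
Augment In→u2→u5→Eg: bottleneck 2, flow now 6.
Augment In→u3→u5→Eg: bottleneck 4, flow now 10.
No augmenting path remains; maximum flow = 10.
In the residual graph, reachable from In: {In, u2}.
Min-cut edges: In→u1 (4), In→u3 (4), u2→u5 (2); capacity 4 + 4 + 2 = 10.
This cut is saturated, so no flow can exceed 10.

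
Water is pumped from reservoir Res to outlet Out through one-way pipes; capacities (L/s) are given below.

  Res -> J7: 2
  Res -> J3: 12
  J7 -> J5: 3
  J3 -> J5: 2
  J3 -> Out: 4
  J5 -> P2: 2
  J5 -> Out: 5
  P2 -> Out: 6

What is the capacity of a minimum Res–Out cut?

8

Augment Res→J3→Out: bottleneck 4, flow now 4.
Augment Res→J7→J5→Out: bottleneck 2, flow now 6.
Augment Res→J3→J5→Out: bottleneck 2, flow now 8.
No augmenting path remains; maximum flow = 8.
By max-flow min-cut, the minimum cut capacity equals the max flow.
In the residual graph, reachable from Res: {Res, J3}.
Min-cut edges: Res→J7 (2), J3→J5 (2), J3→Out (4); capacity 2 + 2 + 4 = 8.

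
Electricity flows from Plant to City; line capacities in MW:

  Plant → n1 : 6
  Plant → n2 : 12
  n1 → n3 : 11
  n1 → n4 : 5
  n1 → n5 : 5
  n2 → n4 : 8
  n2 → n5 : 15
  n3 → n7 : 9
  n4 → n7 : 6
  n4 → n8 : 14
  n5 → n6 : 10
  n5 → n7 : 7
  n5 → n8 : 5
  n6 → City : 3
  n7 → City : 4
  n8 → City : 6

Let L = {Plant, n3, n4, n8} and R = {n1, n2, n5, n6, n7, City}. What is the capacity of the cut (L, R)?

Edges leaving {Plant, n3, n4, n8}: Plant→n1 (6), Plant→n2 (12), n3→n7 (9), n4→n7 (6), n8→City (6).
Cut capacity = 6 + 12 + 9 + 6 + 6 = 39.

39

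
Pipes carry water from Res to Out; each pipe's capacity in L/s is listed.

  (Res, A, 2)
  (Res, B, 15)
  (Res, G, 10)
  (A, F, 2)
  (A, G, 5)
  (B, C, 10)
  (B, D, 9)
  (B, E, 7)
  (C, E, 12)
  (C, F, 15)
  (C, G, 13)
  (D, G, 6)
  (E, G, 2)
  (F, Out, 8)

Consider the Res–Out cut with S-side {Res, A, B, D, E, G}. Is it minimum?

Given cut capacity: 2 + 10 = 12.
Augment Res→A→F→Out: bottleneck 2, flow now 2.
Augment Res→B→C→F→Out: bottleneck 6, flow now 8.
No augmenting path remains; maximum flow = 8.
In the residual graph, reachable from Res: {Res, A, B, C, D, E, F, G}.
Min-cut edges: F→Out (8); capacity 8 = 8.
Cut capacity 12 exceeds the max flow 8, so it is not minimum.

No — its capacity is 12, but the minimum cut has capacity 8.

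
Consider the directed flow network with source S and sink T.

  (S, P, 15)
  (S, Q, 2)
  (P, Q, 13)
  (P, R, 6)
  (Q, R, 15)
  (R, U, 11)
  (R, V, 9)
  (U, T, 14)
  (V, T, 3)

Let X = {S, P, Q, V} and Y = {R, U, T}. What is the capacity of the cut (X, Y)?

24

Edges leaving {S, P, Q, V}: P→R (6), Q→R (15), V→T (3).
Cut capacity = 6 + 15 + 3 = 24.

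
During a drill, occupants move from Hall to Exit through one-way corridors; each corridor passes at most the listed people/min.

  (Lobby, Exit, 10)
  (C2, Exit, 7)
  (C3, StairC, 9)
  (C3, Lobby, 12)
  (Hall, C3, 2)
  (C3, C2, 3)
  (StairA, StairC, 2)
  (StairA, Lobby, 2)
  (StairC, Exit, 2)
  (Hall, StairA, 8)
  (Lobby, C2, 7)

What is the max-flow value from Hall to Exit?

6

Augment Hall→StairA→StairC→Exit: bottleneck 2, flow now 2.
Augment Hall→StairA→Lobby→Exit: bottleneck 2, flow now 4.
Augment Hall→C3→C2→Exit: bottleneck 2, flow now 6.
No augmenting path remains; maximum flow = 6.
In the residual graph, reachable from Hall: {Hall, StairA}.
Min-cut edges: Hall→C3 (2), StairA→StairC (2), StairA→Lobby (2); capacity 2 + 2 + 2 = 6.
This cut is saturated, so no flow can exceed 6.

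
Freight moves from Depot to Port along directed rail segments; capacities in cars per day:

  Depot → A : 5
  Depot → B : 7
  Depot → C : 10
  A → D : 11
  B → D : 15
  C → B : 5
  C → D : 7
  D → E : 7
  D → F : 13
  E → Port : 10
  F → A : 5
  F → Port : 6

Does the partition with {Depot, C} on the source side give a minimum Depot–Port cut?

No — its capacity is 24, but the minimum cut has capacity 13.

Given cut capacity: 5 + 7 + 5 + 7 = 24.
Augment Depot→A→D→E→Port: bottleneck 5, flow now 5.
Augment Depot→B→D→E→Port: bottleneck 2, flow now 7.
Augment Depot→B→D→F→Port: bottleneck 5, flow now 12.
Augment Depot→C→D→F→Port: bottleneck 1, flow now 13.
No augmenting path remains; maximum flow = 13.
In the residual graph, reachable from Depot: {Depot, A, B, C, D, F}.
Min-cut edges: D→E (7), F→Port (6); capacity 7 + 6 = 13.
Cut capacity 24 exceeds the max flow 13, so it is not minimum.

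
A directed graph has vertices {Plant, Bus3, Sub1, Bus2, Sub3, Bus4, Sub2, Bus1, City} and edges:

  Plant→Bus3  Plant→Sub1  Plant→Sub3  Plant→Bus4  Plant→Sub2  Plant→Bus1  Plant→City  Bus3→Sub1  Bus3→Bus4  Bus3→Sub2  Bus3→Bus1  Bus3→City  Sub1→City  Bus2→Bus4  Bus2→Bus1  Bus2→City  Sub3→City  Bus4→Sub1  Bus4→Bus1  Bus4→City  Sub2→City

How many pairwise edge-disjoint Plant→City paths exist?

6

Assign every edge capacity 1; by Menger, the answer equals the max flow.
Path Plant→City (+1); total 1.
Path Plant→Bus3→City (+1); total 2.
Path Plant→Sub1→City (+1); total 3.
Path Plant→Sub3→City (+1); total 4.
Path Plant→Bus4→City (+1); total 5.
Path Plant→Sub2→City (+1); total 6.
No residual Plant→City path; max flow = 6.
Certifying cut of size 6: {Plant→Bus3, Plant→Bus4, Plant→City, Plant→Sub1, Plant→Sub2, Plant→Sub3}.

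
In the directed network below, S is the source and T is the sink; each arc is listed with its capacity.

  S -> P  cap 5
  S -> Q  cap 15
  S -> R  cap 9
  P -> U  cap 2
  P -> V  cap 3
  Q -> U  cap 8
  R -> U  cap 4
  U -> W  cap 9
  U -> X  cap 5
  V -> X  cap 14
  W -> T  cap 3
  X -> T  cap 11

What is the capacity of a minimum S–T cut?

11

Augment S→P→U→W→T: bottleneck 2, flow now 2.
Augment S→P→V→X→T: bottleneck 3, flow now 5.
Augment S→Q→U→W→T: bottleneck 1, flow now 6.
Augment S→Q→U→X→T: bottleneck 5, flow now 11.
No augmenting path remains; maximum flow = 11.
By max-flow min-cut, the minimum cut capacity equals the max flow.
In the residual graph, reachable from S: {S, P, Q, R, U, W}.
Min-cut edges: P→V (3), U→X (5), W→T (3); capacity 3 + 5 + 3 = 11.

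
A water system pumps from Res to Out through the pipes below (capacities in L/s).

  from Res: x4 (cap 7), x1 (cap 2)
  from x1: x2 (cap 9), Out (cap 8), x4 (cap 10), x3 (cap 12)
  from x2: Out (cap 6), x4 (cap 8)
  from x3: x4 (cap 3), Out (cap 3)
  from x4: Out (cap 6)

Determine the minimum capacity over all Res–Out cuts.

Augment Res→x1→Out: bottleneck 2, flow now 2.
Augment Res→x4→Out: bottleneck 6, flow now 8.
No augmenting path remains; maximum flow = 8.
By max-flow min-cut, the minimum cut capacity equals the max flow.
In the residual graph, reachable from Res: {Res, x4}.
Min-cut edges: Res→x1 (2), x4→Out (6); capacity 2 + 6 = 8.

8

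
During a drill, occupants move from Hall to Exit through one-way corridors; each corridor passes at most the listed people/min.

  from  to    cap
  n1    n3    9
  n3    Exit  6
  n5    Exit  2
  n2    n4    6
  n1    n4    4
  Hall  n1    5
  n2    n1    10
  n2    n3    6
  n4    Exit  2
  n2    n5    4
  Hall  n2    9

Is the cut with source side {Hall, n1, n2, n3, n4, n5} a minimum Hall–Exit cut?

Given cut capacity: 6 + 2 + 2 = 10.
Augment Hall→n1→n3→Exit: bottleneck 5, flow now 5.
Augment Hall→n2→n3→Exit: bottleneck 1, flow now 6.
Augment Hall→n2→n4→Exit: bottleneck 2, flow now 8.
Augment Hall→n2→n5→Exit: bottleneck 2, flow now 10.
No augmenting path remains; maximum flow = 10.
Cut capacity 10 equals the max flow, so it is a minimum cut.

Yes — it is a minimum cut (capacity 10).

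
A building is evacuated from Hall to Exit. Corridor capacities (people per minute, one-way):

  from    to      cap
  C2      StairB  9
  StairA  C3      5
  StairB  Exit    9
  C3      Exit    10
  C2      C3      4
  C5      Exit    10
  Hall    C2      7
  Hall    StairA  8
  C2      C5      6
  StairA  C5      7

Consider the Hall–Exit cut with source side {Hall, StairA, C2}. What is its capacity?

31

Edges leaving {Hall, StairA, C2}: StairA→C5 (7), StairA→C3 (5), C2→StairB (9), C2→C5 (6), C2→C3 (4).
Cut capacity = 7 + 5 + 9 + 6 + 4 = 31.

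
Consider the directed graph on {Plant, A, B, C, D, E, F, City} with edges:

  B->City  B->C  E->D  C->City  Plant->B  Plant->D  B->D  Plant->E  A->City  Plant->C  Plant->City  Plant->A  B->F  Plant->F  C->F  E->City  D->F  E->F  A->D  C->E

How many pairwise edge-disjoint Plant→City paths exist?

Assign every edge capacity 1; by Menger, the answer equals the max flow.
Path Plant→City (+1); total 1.
Path Plant→A→City (+1); total 2.
Path Plant→B→City (+1); total 3.
Path Plant→C→City (+1); total 4.
Path Plant→E→City (+1); total 5.
No residual Plant→City path; max flow = 5.
Certifying cut of size 5: {Plant→A, Plant→B, Plant→C, Plant→City, Plant→E}.

5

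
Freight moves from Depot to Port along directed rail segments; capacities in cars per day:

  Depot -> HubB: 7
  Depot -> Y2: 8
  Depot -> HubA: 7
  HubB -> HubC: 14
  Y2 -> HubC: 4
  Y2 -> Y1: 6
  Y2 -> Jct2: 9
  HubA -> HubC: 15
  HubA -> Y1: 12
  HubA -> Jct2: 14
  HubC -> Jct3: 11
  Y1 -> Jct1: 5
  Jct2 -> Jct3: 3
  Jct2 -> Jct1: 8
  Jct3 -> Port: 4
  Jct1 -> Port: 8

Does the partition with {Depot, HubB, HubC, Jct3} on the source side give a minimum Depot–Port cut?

Given cut capacity: 8 + 7 + 4 = 19.
Augment Depot→HubB→HubC→Jct3→Port: bottleneck 4, flow now 4.
Augment Depot→Y2→Y1→Jct1→Port: bottleneck 5, flow now 9.
Augment Depot→Y2→Jct2→Jct1→Port: bottleneck 3, flow now 12.
No augmenting path remains; maximum flow = 12.
In the residual graph, reachable from Depot: {Depot, HubB, Y2, HubA, HubC, Y1, Jct2, Jct3, Jct1}.
Min-cut edges: Jct3→Port (4), Jct1→Port (8); capacity 4 + 8 = 12.
Cut capacity 19 exceeds the max flow 12, so it is not minimum.

No — its capacity is 19, but the minimum cut has capacity 12.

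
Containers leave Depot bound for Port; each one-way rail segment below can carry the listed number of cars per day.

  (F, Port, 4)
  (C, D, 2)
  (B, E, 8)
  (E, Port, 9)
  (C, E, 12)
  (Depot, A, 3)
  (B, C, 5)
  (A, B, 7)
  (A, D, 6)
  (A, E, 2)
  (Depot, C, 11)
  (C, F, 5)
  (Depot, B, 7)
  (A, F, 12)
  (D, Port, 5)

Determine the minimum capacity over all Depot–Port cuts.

18

Augment Depot→A→D→Port: bottleneck 3, flow now 3.
Augment Depot→B→E→Port: bottleneck 7, flow now 10.
Augment Depot→C→D→Port: bottleneck 2, flow now 12.
Augment Depot→C→E→Port: bottleneck 2, flow now 14.
Augment Depot→C→F→Port: bottleneck 4, flow now 18.
No augmenting path remains; maximum flow = 18.
By max-flow min-cut, the minimum cut capacity equals the max flow.
In the residual graph, reachable from Depot: {Depot, B, C, E, F}.
Min-cut edges: Depot→A (3), C→D (2), E→Port (9), F→Port (4); capacity 3 + 2 + 9 + 4 = 18.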